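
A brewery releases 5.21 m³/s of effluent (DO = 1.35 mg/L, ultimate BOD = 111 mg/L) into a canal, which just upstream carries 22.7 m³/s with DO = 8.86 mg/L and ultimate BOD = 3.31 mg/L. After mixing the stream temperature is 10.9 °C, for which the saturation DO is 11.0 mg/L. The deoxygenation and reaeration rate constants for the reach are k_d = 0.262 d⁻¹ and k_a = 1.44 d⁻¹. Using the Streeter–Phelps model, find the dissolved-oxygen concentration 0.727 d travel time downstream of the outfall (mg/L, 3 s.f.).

Mixed DO = (22.7×8.86 + 5.21×1.35)/(22.7+5.21) = 208.2/27.91 = 7.458 mg/L.
Mixed L₀ = (22.7×3.31 + 5.21×111)/(27.91) = 653.4/27.91 = 23.41 mg/L.
Initial deficit D₀ = C_s − DO₀ = 11.0 − 7.458 = 3.542 mg/L.
D(0.727) = [0.262×23.41/(1.44−0.262)](e^(−0.262×0.727) − e^(−1.44×0.727)) + 3.542 e^(−1.44×0.727)
= 5.207 × (0.8266 − 0.3510) + 3.542 × 0.3510 = 3.720 mg/L.
DO = 11.0 − 3.720 = 7.280 mg/L.

DO ≈ 7.28 mg/L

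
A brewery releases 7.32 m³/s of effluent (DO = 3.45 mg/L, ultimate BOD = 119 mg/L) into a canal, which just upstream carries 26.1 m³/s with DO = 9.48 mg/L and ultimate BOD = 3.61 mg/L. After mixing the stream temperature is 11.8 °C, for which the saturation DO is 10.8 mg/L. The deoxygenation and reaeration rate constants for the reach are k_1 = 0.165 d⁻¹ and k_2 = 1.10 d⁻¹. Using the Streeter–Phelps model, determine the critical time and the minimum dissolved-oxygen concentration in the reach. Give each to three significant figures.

t_c ≈ 1.25 d; minimum DO ≈ 7.27 mg/L

Mixed DO = (26.1×9.48 + 7.32×3.45)/(26.1+7.32) = 272.7/33.42 = 8.159 mg/L.
Mixed L₀ = (26.1×3.61 + 7.32×119)/(33.42) = 965.3/33.42 = 28.88 mg/L.
Initial deficit D₀ = C_s − DO₀ = 10.8 − 8.159 = 2.641 mg/L.
t_c = (1/0.9350) ln[(1.10/0.165)(1 − 2.641×0.9350/(0.165×28.88))] = 1.070 × ln(3.213) = 1.248 d.
D_c = (0.165/1.10) × 28.88 × e^(−0.165×1.248) = 0.1500 × 28.88 × 0.8139 = 3.526 mg/L.
Minimum DO = 10.8 − 3.526 = 7.274 mg/L.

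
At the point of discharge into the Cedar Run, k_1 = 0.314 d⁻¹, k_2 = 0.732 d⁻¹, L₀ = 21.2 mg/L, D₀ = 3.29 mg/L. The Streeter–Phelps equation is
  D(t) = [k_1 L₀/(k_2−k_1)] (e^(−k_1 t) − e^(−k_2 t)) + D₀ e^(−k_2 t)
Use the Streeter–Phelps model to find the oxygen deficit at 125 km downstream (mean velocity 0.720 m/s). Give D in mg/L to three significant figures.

Travel time t = x/v = 125 km / (0.720 m/s) = 125000 m / 0.720 m/s = 173600 s = 2.009 d.
k_1 L₀/(k_2−k_1) = 0.314×21.2/(0.732−0.314) = 6.657/0.4180 = 15.93 mg/L.
e^(−k_1 t) = e^(−0.314×2.009) = 0.5321; e^(−k_2 t) = e^(−0.732×2.009) = 0.2297.
D = 15.93 × (0.5321 − 0.2297) + 3.29 × 0.2297 = 4.815 + 0.7558 = 5.571 mg/L.

D ≈ 5.57 mg/L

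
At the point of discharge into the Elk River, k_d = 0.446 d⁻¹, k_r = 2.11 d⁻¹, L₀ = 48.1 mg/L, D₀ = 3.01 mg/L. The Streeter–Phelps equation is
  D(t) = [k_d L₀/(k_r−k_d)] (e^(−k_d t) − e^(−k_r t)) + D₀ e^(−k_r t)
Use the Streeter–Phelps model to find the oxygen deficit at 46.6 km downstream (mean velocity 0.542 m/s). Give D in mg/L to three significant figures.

D ≈ 7.06 mg/L

Travel time t = x/v = 46.6 km / (0.542 m/s) = 46600 m / 0.542 m/s = 85980 s = 0.9951 d.
k_d L₀/(k_r−k_d) = 0.446×48.1/(2.11−0.446) = 21.45/1.664 = 12.89 mg/L.
e^(−k_d t) = e^(−0.446×0.9951) = 0.6416; e^(−k_r t) = e^(−2.11×0.9951) = 0.1225.
D = 12.89 × (0.6416 − 0.1225) + 3.01 × 0.1225 = 6.692 + 0.3687 = 7.061 mg/L.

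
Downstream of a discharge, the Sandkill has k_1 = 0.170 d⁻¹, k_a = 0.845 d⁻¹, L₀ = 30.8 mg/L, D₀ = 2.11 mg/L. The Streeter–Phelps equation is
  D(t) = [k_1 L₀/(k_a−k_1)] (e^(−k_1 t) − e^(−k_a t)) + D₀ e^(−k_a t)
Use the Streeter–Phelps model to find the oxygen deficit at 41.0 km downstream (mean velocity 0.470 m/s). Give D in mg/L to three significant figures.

Travel time t = x/v = 41.0 km / (0.470 m/s) = 41000 m / 0.470 m/s = 87230 s = 1.010 d.
k_1 L₀/(k_a−k_1) = 0.170×30.8/(0.845−0.170) = 5.236/0.6750 = 7.757 mg/L.
e^(−k_1 t) = e^(−0.170×1.010) = 0.8423; e^(−k_a t) = e^(−0.845×1.010) = 0.4261.
D = 7.757 × (0.8423 − 0.4261) + 2.11 × 0.4261 = 3.229 + 0.8990 = 4.128 mg/L.

D ≈ 4.13 mg/L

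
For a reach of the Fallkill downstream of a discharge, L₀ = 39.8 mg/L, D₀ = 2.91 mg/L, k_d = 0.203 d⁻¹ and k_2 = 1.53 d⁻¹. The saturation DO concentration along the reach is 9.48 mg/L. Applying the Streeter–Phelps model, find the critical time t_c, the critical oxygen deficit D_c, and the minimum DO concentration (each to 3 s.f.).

At the critical point dD/dt = 0, so k_d L₀ e^(−k_d t) = k_2 D. Substituting D(t) from the Streeter–Phelps equation and solving for t gives
t_c = ln[(k_2/k_d)(1 − D₀(k_2−k_d)/(k_d L₀))] / (k_2−k_d).
Here k_2−k_d = 1.327 d⁻¹ and 1 − D₀(k_2−k_d)/(k_d L₀) = 1 − 2.91×1.327/(0.203×39.8) = 0.5220, so
t_c = ln(7.537 × 0.5220) / 1.327 = 1.370 / 1.327 = 1.032 d.
D_c = (k_d/k_2) L₀ e^(−k_d t_c) = (0.203/1.53) × 39.8 × e^(−0.203×1.032) = 0.1327 × 39.8 × 0.8109 = 4.282 mg/L.
Minimum DO = C_s − D_c = 9.48 − 4.282 = 5.198 mg/L.

t_c ≈ 1.03 d; D_c ≈ 4.28 mg/L; min DO ≈ 5.20 mg/L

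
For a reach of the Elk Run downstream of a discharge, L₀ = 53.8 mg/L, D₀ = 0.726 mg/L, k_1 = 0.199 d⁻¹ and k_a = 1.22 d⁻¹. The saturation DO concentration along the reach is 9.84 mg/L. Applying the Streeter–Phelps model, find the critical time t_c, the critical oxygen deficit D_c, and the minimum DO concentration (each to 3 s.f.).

t_c = [1/(k_a−k_1)] ln[(k_a/k_1)(1 − D₀(k_a−k_1)/(k_1 L₀))]
= [1/(1.22−0.199)] ln[(1.22/0.199)(1 − 0.726×1.021/(0.199×53.8))]
= (1/1.021) ln[6.131 × 0.9308] = 0.9794 × ln(5.706) = 0.9794 × 1.742 = 1.706 d.
D_c = (k_1/k_a) L₀ e^(−k_1 t_c) = (0.199/1.22) × 53.8 × e^(−0.199×1.706) = 0.1631 × 53.8 × 0.7122 = 6.250 mg/L.
Minimum DO = C_s − D_c = 9.84 − 6.250 = 3.590 mg/L.

t_c ≈ 1.71 d; D_c ≈ 6.25 mg/L; min DO ≈ 3.59 mg/L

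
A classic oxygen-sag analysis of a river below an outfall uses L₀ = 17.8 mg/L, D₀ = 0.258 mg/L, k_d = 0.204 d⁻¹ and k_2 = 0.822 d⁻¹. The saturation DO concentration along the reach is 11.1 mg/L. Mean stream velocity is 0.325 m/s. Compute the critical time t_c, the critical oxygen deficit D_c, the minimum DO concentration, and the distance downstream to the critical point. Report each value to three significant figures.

At the critical point dD/dt = 0, so k_d L₀ e^(−k_d t) = k_2 D. Substituting D(t) from the Streeter–Phelps equation and solving for t gives
t_c = ln[(k_2/k_d)(1 − D₀(k_2−k_d)/(k_d L₀))] / (k_2−k_d).
Here k_2−k_d = 0.6180 d⁻¹ and 1 − D₀(k_2−k_d)/(k_d L₀) = 1 − 0.258×0.6180/(0.204×17.8) = 0.9561, so
t_c = ln(4.029 × 0.9561) / 0.6180 = 1.349 / 0.6180 = 2.182 d.
L(t_c) = L₀ e^(−k_d t_c) = 17.8 × 0.6407 = 11.40 mg/L, and at the critical point k_2 D_c = k_d L, so D_c = (0.204/0.822) × 11.40 = 2.830 mg/L.
Minimum DO = C_s − D_c = 11.1 − 2.830 = 8.270 mg/L.
x_c = v t_c = 0.325 m/s × 2.182 d × 86400 s/d = 61280 m ≈ 61.3 km.

t_c ≈ 2.18 d; D_c ≈ 2.83 mg/L; min DO ≈ 8.27 mg/L; x_c ≈ 61.3 km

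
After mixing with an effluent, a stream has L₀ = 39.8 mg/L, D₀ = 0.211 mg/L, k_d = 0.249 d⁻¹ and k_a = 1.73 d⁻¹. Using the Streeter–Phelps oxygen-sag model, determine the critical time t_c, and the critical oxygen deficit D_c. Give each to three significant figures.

With k_a/k_d = 6.948 and 1 − D₀(k_a−k_d)/(k_d L₀) = 0.9685,
t_c = ln(6.948 × 0.9685) / (1.73 − 0.249) = ln(6.729) / 1.481 = 1.906/1.481 = 1.287 d.
D_c = (k_d/k_a) L₀ e^(−k_d t_c) = (0.249/1.73) × 39.8 × e^(−0.249×1.287) = 0.1439 × 39.8 × 0.7258 = 4.158 mg/L.

t_c ≈ 1.29 d; D_c ≈ 4.16 mg/L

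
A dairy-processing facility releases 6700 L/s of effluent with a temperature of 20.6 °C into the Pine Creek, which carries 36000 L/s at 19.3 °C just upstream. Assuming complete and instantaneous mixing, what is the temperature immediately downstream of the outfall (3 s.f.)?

19.5 °C

Flow-weighted mixing: C = (Q_r C_r + Q_w C_w)/(Q_r + Q_w)
= (36000×19.3 + 6700×20.6)/(36000 + 6700) = 832800/42700 = 19.50 °C.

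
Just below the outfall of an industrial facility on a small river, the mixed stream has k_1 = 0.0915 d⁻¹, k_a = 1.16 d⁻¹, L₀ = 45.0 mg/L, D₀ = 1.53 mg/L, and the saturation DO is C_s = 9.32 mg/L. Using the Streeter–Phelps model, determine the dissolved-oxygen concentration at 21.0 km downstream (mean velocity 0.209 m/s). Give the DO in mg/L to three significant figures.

DO ≈ 6.46 mg/L

Travel time t = x/v = 21.0 km / (0.209 m/s) = 21000 m / 0.209 m/s = 100500 s = 1.163 d.
k_1 L₀/(k_a−k_1) = 0.0915×45.0/(1.16−0.0915) = 4.117/1.069 = 3.854 mg/L.
e^(−k_1 t) = e^(−0.0915×1.163) = 0.8991; e^(−k_a t) = e^(−1.16×1.163) = 0.2595.
D = 3.854 × (0.8991 − 0.2595) + 1.53 × 0.2595 = 2.465 + 0.3970 = 2.862 mg/L.
DO = C_s − D = 9.32 − 2.862 = 6.458 mg/L.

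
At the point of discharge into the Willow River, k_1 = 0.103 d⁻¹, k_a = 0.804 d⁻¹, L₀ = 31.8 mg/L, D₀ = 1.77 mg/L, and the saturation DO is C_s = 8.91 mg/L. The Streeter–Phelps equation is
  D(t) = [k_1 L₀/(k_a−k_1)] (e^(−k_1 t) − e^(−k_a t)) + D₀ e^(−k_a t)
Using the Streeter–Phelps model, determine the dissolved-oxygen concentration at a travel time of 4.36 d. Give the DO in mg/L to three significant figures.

k_1 L₀/(k_a−k_1) = 0.103×31.8/(0.804−0.103) = 3.275/0.7010 = 4.672 mg/L.
e^(−k_1 t) = e^(−0.103×4.360) = 0.6382; e^(−k_a t) = e^(−0.804×4.360) = 0.03003.
D = 4.672 × (0.6382 − 0.03003) + 1.77 × 0.03003 = 2.842 + 0.05316 = 2.895 mg/L.
DO = C_s − D = 8.91 − 2.895 = 6.015 mg/L.

DO ≈ 6.02 mg/L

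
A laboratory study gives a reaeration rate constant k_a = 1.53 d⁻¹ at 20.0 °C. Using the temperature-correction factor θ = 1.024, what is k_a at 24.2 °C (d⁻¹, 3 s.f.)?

k_a ≈ 1.69 d⁻¹

k_a(T₂) = k_a(T₁) · θ^(T₂−T₁) = 1.53 × 1.024^(24.2−20.0)
= 1.53 × 1.024^4.20 = 1.53 × 1.105 = 1.690 d⁻¹.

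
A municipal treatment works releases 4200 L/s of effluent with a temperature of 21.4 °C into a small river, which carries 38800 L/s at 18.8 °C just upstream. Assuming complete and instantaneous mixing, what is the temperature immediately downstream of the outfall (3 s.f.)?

Flow-weighted mixing: C = (Q_r C_r + Q_w C_w)/(Q_r + Q_w)
= (38800×18.8 + 4200×21.4)/(38800 + 4200) = 819300/43000 = 19.05 °C.

19.1 °C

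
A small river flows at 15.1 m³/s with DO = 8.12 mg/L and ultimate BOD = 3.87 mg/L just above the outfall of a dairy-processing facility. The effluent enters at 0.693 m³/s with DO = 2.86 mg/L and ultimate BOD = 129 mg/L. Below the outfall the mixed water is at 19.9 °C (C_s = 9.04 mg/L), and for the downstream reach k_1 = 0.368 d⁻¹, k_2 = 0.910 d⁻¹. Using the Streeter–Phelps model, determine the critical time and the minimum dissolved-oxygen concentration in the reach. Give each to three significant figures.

t_c ≈ 1.30 d; minimum DO ≈ 6.70 mg/L

Mixed DO = (15.1×8.12 + 0.693×2.86)/(15.1+0.693) = 124.6/15.79 = 7.889 mg/L.
Mixed L₀ = (15.1×3.87 + 0.693×129)/(15.79) = 147.8/15.79 = 9.361 mg/L.
Initial deficit D₀ = C_s − DO₀ = 9.04 − 7.889 = 1.151 mg/L.
t_c = (1/0.5420) ln[(0.910/0.368)(1 − 1.151×0.5420/(0.368×9.361))] = 1.845 × ln(2.025) = 1.302 d.
D_c = (0.368/0.910) × 9.361 × e^(−0.368×1.302) = 0.4044 × 9.361 × 0.6194 = 2.345 mg/L.
Minimum DO = 9.04 − 2.345 = 6.695 mg/L.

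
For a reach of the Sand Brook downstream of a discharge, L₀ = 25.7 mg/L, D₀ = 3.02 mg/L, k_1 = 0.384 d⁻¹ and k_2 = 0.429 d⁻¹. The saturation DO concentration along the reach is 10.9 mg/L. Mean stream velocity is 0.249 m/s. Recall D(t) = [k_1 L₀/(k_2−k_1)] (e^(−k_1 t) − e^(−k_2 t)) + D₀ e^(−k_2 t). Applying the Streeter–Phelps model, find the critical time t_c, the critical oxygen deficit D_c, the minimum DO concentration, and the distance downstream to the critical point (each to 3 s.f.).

t_c = [1/(k_2−k_1)] ln[(k_2/k_1)(1 − D₀(k_2−k_1)/(k_1 L₀))]
= [1/(0.429−0.384)] ln[(0.429/0.384)(1 − 3.02×0.04500/(0.384×25.7))]
= (1/0.04500) ln[1.117 × 0.9862] = 22.22 × ln(1.102) = 22.22 × 0.09695 = 2.154 d.
D_c = (k_1/k_2) L₀ e^(−k_1 t_c) = (0.384/0.429) × 25.7 × e^(−0.384×2.154) = 0.8951 × 25.7 × 0.4372 = 10.06 mg/L.
Minimum DO = C_s − D_c = 10.9 − 10.06 = 0.8418 mg/L.
x_c = v t_c = 0.249 m/s × 2.154 d × 86400 s/d = 46350 m ≈ 46.3 km.

t_c ≈ 2.15 d; D_c ≈ 10.1 mg/L; min DO ≈ 0.842 mg/L; x_c ≈ 46.3 km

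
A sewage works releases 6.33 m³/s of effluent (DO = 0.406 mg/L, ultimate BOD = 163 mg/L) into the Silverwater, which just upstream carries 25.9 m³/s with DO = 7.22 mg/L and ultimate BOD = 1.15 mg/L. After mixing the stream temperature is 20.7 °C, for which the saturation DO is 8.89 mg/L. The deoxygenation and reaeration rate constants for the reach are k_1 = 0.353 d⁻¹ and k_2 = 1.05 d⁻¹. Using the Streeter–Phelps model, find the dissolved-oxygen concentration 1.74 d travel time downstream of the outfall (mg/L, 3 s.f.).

Mixed DO = (25.9×7.22 + 6.33×0.406)/(25.9+6.33) = 189.6/32.23 = 5.882 mg/L.
Mixed L₀ = (25.9×1.15 + 6.33×163)/(32.23) = 1062/32.23 = 32.94 mg/L.
Initial deficit D₀ = C_s − DO₀ = 8.89 − 5.882 = 3.008 mg/L.
D(1.74) = [0.353×32.94/(1.05−0.353)](e^(−0.353×1.74) − e^(−1.05×1.74)) + 3.008 e^(−1.05×1.74)
= 16.68 × (0.5411 − 0.1609) + 3.008 × 0.1609 = 6.826 mg/L.
DO = 8.89 − 6.826 = 2.064 mg/L.

DO ≈ 2.06 mg/L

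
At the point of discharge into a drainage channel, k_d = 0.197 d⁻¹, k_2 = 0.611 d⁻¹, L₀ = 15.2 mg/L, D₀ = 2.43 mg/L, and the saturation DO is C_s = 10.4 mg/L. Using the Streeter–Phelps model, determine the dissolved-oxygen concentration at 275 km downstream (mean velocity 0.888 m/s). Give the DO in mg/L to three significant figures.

DO ≈ 7.37 mg/L

Travel time t = x/v = 275 km / (0.888 m/s) = 275000 m / 0.888 m/s = 309700 s = 3.584 d.
k_d L₀/(k_2−k_d) = 0.197×15.2/(0.611−0.197) = 2.994/0.4140 = 7.233 mg/L.
e^(−k_d t) = e^(−0.197×3.584) = 0.4936; e^(−k_2 t) = e^(−0.611×3.584) = 0.1119.
D = 7.233 × (0.4936 − 0.1119) + 2.43 × 0.1119 = 2.760 + 0.2720 = 3.032 mg/L.
DO = C_s − D = 10.4 − 3.032 = 7.368 mg/L.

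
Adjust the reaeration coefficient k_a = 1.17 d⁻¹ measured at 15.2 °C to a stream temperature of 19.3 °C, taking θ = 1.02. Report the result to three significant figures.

k_a ≈ 1.27 d⁻¹

k_a(T₂) = k_a(T₁) · θ^(T₂−T₁) = 1.17 × 1.02^(19.3−15.2)
= 1.17 × 1.02^4.10 = 1.17 × 1.085 = 1.269 d⁻¹.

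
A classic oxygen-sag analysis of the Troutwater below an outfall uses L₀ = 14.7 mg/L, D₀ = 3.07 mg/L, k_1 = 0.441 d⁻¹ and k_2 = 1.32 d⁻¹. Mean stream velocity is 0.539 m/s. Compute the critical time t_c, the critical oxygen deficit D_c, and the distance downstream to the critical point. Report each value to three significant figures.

t_c ≈ 0.635 d; D_c ≈ 3.71 mg/L; x_c ≈ 29.6 km

t_c = [1/(k_2−k_1)] ln[(k_2/k_1)(1 − D₀(k_2−k_1)/(k_1 L₀))]
= [1/(1.32−0.441)] ln[(1.32/0.441)(1 − 3.07×0.8790/(0.441×14.7))]
= (1/0.8790) ln[2.993 × 0.5837] = 1.138 × ln(1.747) = 1.138 × 0.5580 = 0.6348 d.
D_c = (k_1/k_2) L₀ e^(−k_1 t_c) = (0.441/1.32) × 14.7 × e^(−0.441×0.6348) = 0.3341 × 14.7 × 0.7558 = 3.712 mg/L.
x_c = v t_c = 0.539 m/s × 0.6348 d × 86400 s/d = 29560 m ≈ 29.6 km.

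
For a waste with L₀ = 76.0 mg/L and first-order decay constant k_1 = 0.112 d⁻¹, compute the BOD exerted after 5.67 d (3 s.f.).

y ≈ 35.7 mg/L

y_t = L₀(1 − e^(−k_1 t)) = 76.0 × (1 − e^(−0.112×5.67))
= 76.0 × (1 − 0.5299) = 76.0 × 0.4701 = 35.73 mg/L.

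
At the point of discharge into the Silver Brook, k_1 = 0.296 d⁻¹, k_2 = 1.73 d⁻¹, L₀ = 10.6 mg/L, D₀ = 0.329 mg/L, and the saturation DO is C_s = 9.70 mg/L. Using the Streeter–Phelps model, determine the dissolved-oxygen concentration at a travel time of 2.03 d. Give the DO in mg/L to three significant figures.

DO ≈ 8.56 mg/L

k_1 L₀/(k_2−k_1) = 0.296×10.6/(1.73−0.296) = 3.138/1.434 = 2.188 mg/L.
e^(−k_1 t) = e^(−0.296×2.030) = 0.5483; e^(−k_2 t) = e^(−1.73×2.030) = 0.02984.
D = 2.188 × (0.5483 − 0.02984) + 0.329 × 0.02984 = 1.134 + 0.009817 = 1.144 mg/L.
DO = C_s − D = 9.70 − 1.144 = 8.556 mg/L.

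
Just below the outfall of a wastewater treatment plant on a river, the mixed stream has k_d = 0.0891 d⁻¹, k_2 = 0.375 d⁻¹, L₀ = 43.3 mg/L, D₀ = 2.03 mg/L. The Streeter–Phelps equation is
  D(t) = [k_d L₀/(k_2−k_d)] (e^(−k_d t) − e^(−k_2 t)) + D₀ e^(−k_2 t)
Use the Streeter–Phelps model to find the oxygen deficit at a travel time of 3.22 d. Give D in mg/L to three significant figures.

D ≈ 6.70 mg/L

k_d L₀/(k_2−k_d) = 0.0891×43.3/(0.375−0.0891) = 3.858/0.2859 = 13.49 mg/L.
e^(−k_d t) = e^(−0.0891×3.220) = 0.7506; e^(−k_2 t) = e^(−0.375×3.220) = 0.2989.
D = 13.49 × (0.7506 − 0.2989) + 2.03 × 0.2989 = 6.095 + 0.6069 = 6.701 mg/L.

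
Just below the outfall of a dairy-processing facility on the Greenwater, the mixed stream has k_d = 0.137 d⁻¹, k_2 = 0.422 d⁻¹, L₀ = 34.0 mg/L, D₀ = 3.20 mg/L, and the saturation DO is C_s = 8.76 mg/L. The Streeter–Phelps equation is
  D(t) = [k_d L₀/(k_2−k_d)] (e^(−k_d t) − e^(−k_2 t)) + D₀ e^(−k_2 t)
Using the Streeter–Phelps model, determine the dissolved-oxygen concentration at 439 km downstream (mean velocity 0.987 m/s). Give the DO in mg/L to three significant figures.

Travel time t = x/v = 439 km / (0.987 m/s) = 439000 m / 0.987 m/s = 444800 s = 5.148 d.
k_d L₀/(k_2−k_d) = 0.137×34.0/(0.422−0.137) = 4.658/0.2850 = 16.34 mg/L.
e^(−k_d t) = e^(−0.137×5.148) = 0.4940; e^(−k_2 t) = e^(−0.422×5.148) = 0.1139.
D = 16.34 × (0.4940 − 0.1139) + 3.20 × 0.1139 = 6.212 + 0.3645 = 6.576 mg/L.
DO = C_s − D = 8.76 − 6.576 = 2.184 mg/L.

DO ≈ 2.18 mg/L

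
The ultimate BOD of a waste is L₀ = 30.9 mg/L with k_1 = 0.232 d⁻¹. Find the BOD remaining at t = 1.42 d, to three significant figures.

L ≈ 22.2 mg/L

L_t = L₀ e^(−k_1 t) = 30.9 × e^(−0.232×1.42) = 30.9 × 0.7193 = 22.23 mg/L.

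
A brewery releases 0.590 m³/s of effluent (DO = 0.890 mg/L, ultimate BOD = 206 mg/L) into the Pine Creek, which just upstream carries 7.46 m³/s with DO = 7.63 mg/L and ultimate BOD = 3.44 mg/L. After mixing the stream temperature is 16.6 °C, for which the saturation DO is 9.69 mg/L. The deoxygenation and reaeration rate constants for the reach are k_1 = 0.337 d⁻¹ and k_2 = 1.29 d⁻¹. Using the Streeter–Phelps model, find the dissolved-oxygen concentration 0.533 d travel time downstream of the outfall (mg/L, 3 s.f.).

Mixed DO = (7.46×7.63 + 0.590×0.890)/(7.46+0.590) = 57.44/8.050 = 7.136 mg/L.
Mixed L₀ = (7.46×3.44 + 0.590×206)/(8.050) = 147.2/8.050 = 18.29 mg/L.
Initial deficit D₀ = C_s − DO₀ = 9.69 − 7.136 = 2.554 mg/L.
D(0.533) = [0.337×18.29/(1.29−0.337)](e^(−0.337×0.533) − e^(−1.29×0.533)) + 2.554 e^(−1.29×0.533)
= 6.466 × (0.8356 − 0.5028) + 2.554 × 0.5028 = 3.436 mg/L.
DO = 9.69 − 3.436 = 6.254 mg/L.

DO ≈ 6.25 mg/L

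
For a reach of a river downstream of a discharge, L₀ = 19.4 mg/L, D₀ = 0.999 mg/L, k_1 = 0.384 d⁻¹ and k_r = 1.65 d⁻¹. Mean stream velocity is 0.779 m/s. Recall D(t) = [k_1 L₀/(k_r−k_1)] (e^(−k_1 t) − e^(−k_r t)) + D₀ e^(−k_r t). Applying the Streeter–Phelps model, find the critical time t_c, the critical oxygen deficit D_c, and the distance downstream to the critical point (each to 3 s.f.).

At the critical point dD/dt = 0, so k_1 L₀ e^(−k_1 t) = k_r D. Substituting D(t) from the Streeter–Phelps equation and solving for t gives
t_c = ln[(k_r/k_1)(1 − D₀(k_r−k_1)/(k_1 L₀))] / (k_r−k_1).
Here k_r−k_1 = 1.266 d⁻¹ and 1 − D₀(k_r−k_1)/(k_1 L₀) = 1 − 0.999×1.266/(0.384×19.4) = 0.8302, so
t_c = ln(4.297 × 0.8302) / 1.266 = 1.272 / 1.266 = 1.005 d.
L(t_c) = L₀ e^(−k_1 t_c) = 19.4 × 0.6799 = 13.19 mg/L, and at the critical point k_r D_c = k_1 L, so D_c = (0.384/1.65) × 13.19 = 3.070 mg/L.
x_c = v t_c = 0.779 m/s × 1.005 d × 86400 s/d = 67620 m ≈ 67.6 km.

t_c ≈ 1.00 d; D_c ≈ 3.07 mg/L; x_c ≈ 67.6 km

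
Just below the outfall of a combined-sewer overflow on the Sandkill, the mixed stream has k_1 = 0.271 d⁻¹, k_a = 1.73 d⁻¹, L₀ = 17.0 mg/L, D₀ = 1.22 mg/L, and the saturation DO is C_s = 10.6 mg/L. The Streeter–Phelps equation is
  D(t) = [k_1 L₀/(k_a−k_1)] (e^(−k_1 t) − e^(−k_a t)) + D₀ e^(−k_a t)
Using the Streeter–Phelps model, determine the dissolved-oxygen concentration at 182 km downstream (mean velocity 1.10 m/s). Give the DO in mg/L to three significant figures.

DO ≈ 8.79 mg/L

Travel time t = x/v = 182 km / (1.10 m/s) = 182000 m / 1.10 m/s = 165500 s = 1.915 d.
k_1 L₀/(k_a−k_1) = 0.271×17.0/(1.73−0.271) = 4.607/1.459 = 3.158 mg/L.
e^(−k_1 t) = e^(−0.271×1.915) = 0.5951; e^(−k_a t) = e^(−1.73×1.915) = 0.03641.
D = 3.158 × (0.5951 − 0.03641) + 1.22 × 0.03641 = 1.764 + 0.04442 = 1.809 mg/L.
DO = C_s − D = 10.6 − 1.809 = 8.791 mg/L.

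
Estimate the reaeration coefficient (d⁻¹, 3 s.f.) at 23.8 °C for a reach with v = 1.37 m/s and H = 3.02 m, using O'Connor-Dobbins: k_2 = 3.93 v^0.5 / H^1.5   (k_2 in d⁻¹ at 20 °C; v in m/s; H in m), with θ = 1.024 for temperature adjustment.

k_2(20) = 3.93 × 1.37^0.5 / 3.02^1.5 = 3.93 × 1.170 / 5.248 = 0.8765 d⁻¹.
k_2(23.8) = 0.8765 × 1.024^(23.8−20) = 0.8765 × 1.094 = 0.9591 d⁻¹.

k_2 ≈ 0.959 d⁻¹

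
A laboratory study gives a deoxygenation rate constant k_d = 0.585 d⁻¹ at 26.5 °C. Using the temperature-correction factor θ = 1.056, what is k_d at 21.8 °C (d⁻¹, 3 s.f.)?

k_d(T₂) = k_d(T₁) · θ^(T₂−T₁) = 0.585 × 1.056^(21.8−26.5)
= 0.585 × 1.056^-4.70 = 0.585 × 0.7741 = 0.4528 d⁻¹.

k_d ≈ 0.453 d⁻¹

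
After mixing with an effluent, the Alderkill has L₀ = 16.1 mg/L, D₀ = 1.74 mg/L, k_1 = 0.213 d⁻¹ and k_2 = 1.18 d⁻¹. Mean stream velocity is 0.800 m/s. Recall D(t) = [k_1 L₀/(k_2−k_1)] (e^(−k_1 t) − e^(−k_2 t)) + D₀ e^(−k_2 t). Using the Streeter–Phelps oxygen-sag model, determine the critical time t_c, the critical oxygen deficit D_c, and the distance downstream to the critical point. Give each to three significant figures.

At the critical point dD/dt = 0, so k_1 L₀ e^(−k_1 t) = k_2 D. Substituting D(t) from the Streeter–Phelps equation and solving for t gives
t_c = ln[(k_2/k_1)(1 − D₀(k_2−k_1)/(k_1 L₀))] / (k_2−k_1).
Here k_2−k_1 = 0.9670 d⁻¹ and 1 − D₀(k_2−k_1)/(k_1 L₀) = 1 − 1.74×0.9670/(0.213×16.1) = 0.5094, so
t_c = ln(5.540 × 0.5094) / 0.9670 = 1.037 / 0.9670 = 1.073 d.
D_c = (k_1/k_2) L₀ e^(−k_1 t_c) = (0.213/1.18) × 16.1 × e^(−0.213×1.073) = 0.1805 × 16.1 × 0.7957 = 2.313 mg/L.
x_c = v t_c = 0.800 m/s × 1.073 d × 86400 s/d = 74150 m ≈ 74.1 km.

t_c ≈ 1.07 d; D_c ≈ 2.31 mg/L; x_c ≈ 74.1 km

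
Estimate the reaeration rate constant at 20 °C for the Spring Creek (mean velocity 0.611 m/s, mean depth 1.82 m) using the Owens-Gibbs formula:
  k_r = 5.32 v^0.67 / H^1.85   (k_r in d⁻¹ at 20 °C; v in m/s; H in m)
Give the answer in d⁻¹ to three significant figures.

k_r = 5.32 × 0.611^0.67 / 1.82^1.85 = 5.32 × 0.7189 / 3.028 = 1.263 d⁻¹.

k_r ≈ 1.26 d⁻¹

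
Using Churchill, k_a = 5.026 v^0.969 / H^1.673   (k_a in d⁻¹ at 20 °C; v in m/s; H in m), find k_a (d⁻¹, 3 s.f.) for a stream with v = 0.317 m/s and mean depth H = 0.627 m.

k_a ≈ 3.61 d⁻¹

k_a = 5.026 × 0.317^0.969 / 0.627^1.673 = 5.026 × 0.3285 / 0.4580 = 3.605 d⁻¹.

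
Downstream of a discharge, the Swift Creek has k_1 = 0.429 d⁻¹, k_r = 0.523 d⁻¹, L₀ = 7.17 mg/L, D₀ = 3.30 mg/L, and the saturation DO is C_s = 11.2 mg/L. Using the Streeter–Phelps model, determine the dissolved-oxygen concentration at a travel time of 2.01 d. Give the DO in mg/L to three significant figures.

k_1 L₀/(k_r−k_1) = 0.429×7.17/(0.523−0.429) = 3.076/0.09400 = 32.72 mg/L.
e^(−k_1 t) = e^(−0.429×2.010) = 0.4222; e^(−k_r t) = e^(−0.523×2.010) = 0.3495.
D = 32.72 × (0.4222 − 0.3495) + 3.30 × 0.3495 = 2.378 + 1.153 = 3.532 mg/L.
DO = C_s − D = 11.2 − 3.532 = 7.668 mg/L.

DO ≈ 7.67 mg/L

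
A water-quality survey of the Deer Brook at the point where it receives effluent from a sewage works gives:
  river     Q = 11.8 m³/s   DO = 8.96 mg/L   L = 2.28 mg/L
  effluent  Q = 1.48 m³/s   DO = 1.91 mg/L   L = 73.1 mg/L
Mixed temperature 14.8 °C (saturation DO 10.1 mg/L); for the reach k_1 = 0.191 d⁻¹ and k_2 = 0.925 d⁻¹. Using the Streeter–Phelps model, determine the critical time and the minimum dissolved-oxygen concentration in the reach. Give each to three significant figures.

t_c ≈ 0.378 d; minimum DO ≈ 8.15 mg/L

Mixed DO = (11.8×8.96 + 1.48×1.91)/(11.8+1.48) = 108.6/13.28 = 8.174 mg/L.
Mixed L₀ = (11.8×2.28 + 1.48×73.1)/(13.28) = 135.1/13.28 = 10.17 mg/L.
Initial deficit D₀ = C_s − DO₀ = 10.1 − 8.174 = 1.926 mg/L.
t_c = (1/0.7340) ln[(0.925/0.191)(1 − 1.926×0.7340/(0.191×10.17))] = 1.362 × ln(1.320) = 0.3781 d.
D_c = (0.191/0.925) × 10.17 × e^(−0.191×0.3781) = 0.2065 × 10.17 × 0.9303 = 1.954 mg/L.
Minimum DO = 10.1 − 1.954 = 8.146 mg/L.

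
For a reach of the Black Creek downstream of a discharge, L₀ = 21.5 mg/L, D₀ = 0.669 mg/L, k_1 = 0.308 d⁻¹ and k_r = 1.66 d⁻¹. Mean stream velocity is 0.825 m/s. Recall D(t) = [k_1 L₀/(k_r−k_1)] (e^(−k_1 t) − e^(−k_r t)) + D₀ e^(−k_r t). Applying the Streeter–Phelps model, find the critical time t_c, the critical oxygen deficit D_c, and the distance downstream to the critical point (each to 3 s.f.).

t_c ≈ 1.14 d; D_c ≈ 2.81 mg/L; x_c ≈ 81.1 km

With k_r/k_1 = 5.390 and 1 − D₀(k_r−k_1)/(k_1 L₀) = 0.8634,
t_c = ln(5.390 × 0.8634) / (1.66 − 0.308) = ln(4.653) / 1.352 = 1.538/1.352 = 1.137 d.
L(t_c) = L₀ e^(−k_1 t_c) = 21.5 × 0.7045 = 15.15 mg/L, and at the critical point k_r D_c = k_1 L, so D_c = (0.308/1.66) × 15.15 = 2.810 mg/L.
x_c = v t_c = 0.825 m/s × 1.137 d × 86400 s/d = 81070 m ≈ 81.1 km.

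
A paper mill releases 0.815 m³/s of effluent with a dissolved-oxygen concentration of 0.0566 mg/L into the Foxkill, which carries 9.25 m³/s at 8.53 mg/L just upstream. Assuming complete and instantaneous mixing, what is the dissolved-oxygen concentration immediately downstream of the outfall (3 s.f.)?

7.84 mg/L

Flow-weighted mixing: C = (Q_r C_r + Q_w C_w)/(Q_r + Q_w)
= (9.25×8.53 + 0.815×0.0566)/(9.25 + 0.815) = 78.95/10.06 = 7.844 mg/L.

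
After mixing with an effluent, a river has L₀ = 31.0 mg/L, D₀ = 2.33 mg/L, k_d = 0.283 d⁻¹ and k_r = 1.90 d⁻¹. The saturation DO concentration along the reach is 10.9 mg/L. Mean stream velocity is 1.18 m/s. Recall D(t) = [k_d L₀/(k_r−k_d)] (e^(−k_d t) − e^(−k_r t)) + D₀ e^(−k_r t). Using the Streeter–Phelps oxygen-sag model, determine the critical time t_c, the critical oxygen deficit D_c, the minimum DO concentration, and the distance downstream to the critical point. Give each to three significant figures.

t_c = [1/(k_r−k_d)] ln[(k_r/k_d)(1 − D₀(k_r−k_d)/(k_d L₀))]
= [1/(1.90−0.283)] ln[(1.90/0.283)(1 − 2.33×1.617/(0.283×31.0))]
= (1/1.617) ln[6.714 × 0.5705] = 0.6184 × ln(3.831) = 0.6184 × 1.343 = 0.8305 d.
L(t_c) = L₀ e^(−k_d t_c) = 31.0 × 0.7905 = 24.51 mg/L, and at the critical point k_r D_c = k_d L, so D_c = (0.283/1.90) × 24.51 = 3.650 mg/L.
Minimum DO = C_s − D_c = 10.9 − 3.650 = 7.250 mg/L.
x_c = v t_c = 1.18 m/s × 0.8305 d × 86400 s/d = 84680 m ≈ 84.7 km.

t_c ≈ 0.831 d; D_c ≈ 3.65 mg/L; min DO ≈ 7.25 mg/L; x_c ≈ 84.7 km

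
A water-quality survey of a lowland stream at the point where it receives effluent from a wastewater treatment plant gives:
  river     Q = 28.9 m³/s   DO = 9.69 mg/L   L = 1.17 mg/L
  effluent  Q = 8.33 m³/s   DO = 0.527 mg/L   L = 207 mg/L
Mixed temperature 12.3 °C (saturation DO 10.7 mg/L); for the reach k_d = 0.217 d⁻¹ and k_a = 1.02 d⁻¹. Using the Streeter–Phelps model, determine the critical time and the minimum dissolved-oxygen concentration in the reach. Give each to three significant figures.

t_c ≈ 1.59 d; minimum DO ≈ 3.58 mg/L

Mixed DO = (28.9×9.69 + 8.33×0.527)/(28.9+8.33) = 284.4/37.23 = 7.640 mg/L.
Mixed L₀ = (28.9×1.17 + 8.33×207)/(37.23) = 1758/37.23 = 47.22 mg/L.
Initial deficit D₀ = C_s − DO₀ = 10.7 − 7.640 = 3.060 mg/L.
t_c = (1/0.8030) ln[(1.02/0.217)(1 − 3.060×0.8030/(0.217×47.22))] = 1.245 × ln(3.573) = 1.586 d.
D_c = (0.217/1.02) × 47.22 × e^(−0.217×1.586) = 0.2127 × 47.22 × 0.7088 = 7.121 mg/L.
Minimum DO = 10.7 − 7.121 = 3.579 mg/L.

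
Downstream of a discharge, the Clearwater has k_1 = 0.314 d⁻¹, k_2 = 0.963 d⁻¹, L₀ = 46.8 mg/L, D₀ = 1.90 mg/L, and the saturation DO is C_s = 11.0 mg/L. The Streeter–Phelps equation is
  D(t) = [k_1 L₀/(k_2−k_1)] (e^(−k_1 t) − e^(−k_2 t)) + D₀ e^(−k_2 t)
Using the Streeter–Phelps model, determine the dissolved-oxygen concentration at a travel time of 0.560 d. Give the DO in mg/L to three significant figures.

DO ≈ 4.10 mg/L

k_1 L₀/(k_2−k_1) = 0.314×46.8/(0.963−0.314) = 14.70/0.6490 = 22.64 mg/L.
e^(−k_1 t) = e^(−0.314×0.5600) = 0.8388; e^(−k_2 t) = e^(−0.963×0.5600) = 0.5832.
D = 22.64 × (0.8388 − 0.5832) + 1.90 × 0.5832 = 5.787 + 1.108 = 6.895 mg/L.
DO = C_s − D = 11.0 − 6.895 = 4.105 mg/L.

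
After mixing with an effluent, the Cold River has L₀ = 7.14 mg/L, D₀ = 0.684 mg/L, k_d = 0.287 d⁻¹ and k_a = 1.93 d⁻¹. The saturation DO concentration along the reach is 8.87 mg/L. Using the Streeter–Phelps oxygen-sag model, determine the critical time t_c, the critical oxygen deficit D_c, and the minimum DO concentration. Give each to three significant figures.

At the critical point dD/dt = 0, so k_d L₀ e^(−k_d t) = k_a D. Substituting D(t) from the Streeter–Phelps equation and solving for t gives
t_c = ln[(k_a/k_d)(1 − D₀(k_a−k_d)/(k_d L₀))] / (k_a−k_d).
Here k_a−k_d = 1.643 d⁻¹ and 1 − D₀(k_a−k_d)/(k_d L₀) = 1 − 0.684×1.643/(0.287×7.14) = 0.4516, so
t_c = ln(6.725 × 0.4516) / 1.643 = 1.111 / 1.643 = 0.6761 d.
L(t_c) = L₀ e^(−k_d t_c) = 7.14 × 0.8236 = 5.881 mg/L, and at the critical point k_a D_c = k_d L, so D_c = (0.287/1.93) × 5.881 = 0.8745 mg/L.
Minimum DO = C_s − D_c = 8.87 − 0.8745 = 7.996 mg/L.

t_c ≈ 0.676 d; D_c ≈ 0.874 mg/L; min DO ≈ 8.00 mg/L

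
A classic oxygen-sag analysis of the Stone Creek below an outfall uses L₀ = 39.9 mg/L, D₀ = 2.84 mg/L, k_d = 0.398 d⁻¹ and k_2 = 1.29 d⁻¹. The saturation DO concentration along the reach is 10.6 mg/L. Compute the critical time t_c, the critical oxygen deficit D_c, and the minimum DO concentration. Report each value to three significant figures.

t_c = [1/(k_2−k_d)] ln[(k_2/k_d)(1 − D₀(k_2−k_d)/(k_d L₀))]
= [1/(1.29−0.398)] ln[(1.29/0.398)(1 − 2.84×0.8920/(0.398×39.9))]
= (1/0.8920) ln[3.241 × 0.8405] = 1.121 × ln(2.724) = 1.121 × 1.002 = 1.123 d.
L(t_c) = L₀ e^(−k_d t_c) = 39.9 × 0.6394 = 25.51 mg/L, and at the critical point k_2 D_c = k_d L, so D_c = (0.398/1.29) × 25.51 = 7.872 mg/L.
Minimum DO = C_s − D_c = 10.6 − 7.872 = 2.728 mg/L.

t_c ≈ 1.12 d; D_c ≈ 7.87 mg/L; min DO ≈ 2.73 mg/L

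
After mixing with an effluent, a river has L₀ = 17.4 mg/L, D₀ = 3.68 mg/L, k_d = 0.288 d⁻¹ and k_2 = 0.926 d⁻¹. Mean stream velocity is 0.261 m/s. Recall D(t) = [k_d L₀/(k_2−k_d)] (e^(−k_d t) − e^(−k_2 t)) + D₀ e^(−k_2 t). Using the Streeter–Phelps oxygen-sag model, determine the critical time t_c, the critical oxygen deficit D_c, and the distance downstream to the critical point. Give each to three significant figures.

t_c ≈ 0.840 d; D_c ≈ 4.25 mg/L; x_c ≈ 18.9 km

With k_2/k_d = 3.215 and 1 − D₀(k_2−k_d)/(k_d L₀) = 0.5315,
t_c = ln(3.215 × 0.5315) / (0.926 − 0.288) = ln(1.709) / 0.6380 = 0.5358/0.6380 = 0.8399 d.
D_c = (k_d/k_2) L₀ e^(−k_d t_c) = (0.288/0.926) × 17.4 × e^(−0.288×0.8399) = 0.3110 × 17.4 × 0.7852 = 4.249 mg/L.
x_c = v t_c = 0.261 m/s × 0.8399 d × 86400 s/d = 18940 m ≈ 18.9 km.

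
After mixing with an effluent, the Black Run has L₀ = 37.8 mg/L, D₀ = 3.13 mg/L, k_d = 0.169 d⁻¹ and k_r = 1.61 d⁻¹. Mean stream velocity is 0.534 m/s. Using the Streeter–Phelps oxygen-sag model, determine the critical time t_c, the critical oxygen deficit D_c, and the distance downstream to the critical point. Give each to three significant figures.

t_c ≈ 0.715 d; D_c ≈ 3.52 mg/L; x_c ≈ 33.0 km

With k_r/k_d = 9.527 and 1 − D₀(k_r−k_d)/(k_d L₀) = 0.2940,
t_c = ln(9.527 × 0.2940) / (1.61 − 0.169) = ln(2.800) / 1.441 = 1.030/1.441 = 0.7146 d.
L(t_c) = L₀ e^(−k_d t_c) = 37.8 × 0.8862 = 33.50 mg/L, and at the critical point k_r D_c = k_d L, so D_c = (0.169/1.61) × 33.50 = 3.516 mg/L.
x_c = v t_c = 0.534 m/s × 0.7146 d × 86400 s/d = 32970 m ≈ 33.0 km.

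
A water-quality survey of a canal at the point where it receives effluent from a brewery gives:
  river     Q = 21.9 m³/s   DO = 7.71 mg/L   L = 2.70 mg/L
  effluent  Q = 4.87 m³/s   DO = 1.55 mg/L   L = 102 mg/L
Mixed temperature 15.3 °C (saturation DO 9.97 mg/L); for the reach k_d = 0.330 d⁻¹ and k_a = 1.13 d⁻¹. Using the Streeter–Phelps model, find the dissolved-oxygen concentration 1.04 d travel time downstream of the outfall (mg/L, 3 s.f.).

DO ≈ 5.49 mg/L

Mixed DO = (21.9×7.71 + 4.87×1.55)/(21.9+4.87) = 176.4/26.77 = 6.589 mg/L.
Mixed L₀ = (21.9×2.70 + 4.87×102)/(26.77) = 555.9/26.77 = 20.76 mg/L.
Initial deficit D₀ = C_s − DO₀ = 9.97 − 6.589 = 3.381 mg/L.
D(1.04) = [0.330×20.76/(1.13−0.330)](e^(−0.330×1.04) − e^(−1.13×1.04)) + 3.381 e^(−1.13×1.04)
= 8.565 × (0.7095 − 0.3088) + 3.381 × 0.3088 = 4.476 mg/L.
DO = 9.97 − 4.476 = 5.494 mg/L.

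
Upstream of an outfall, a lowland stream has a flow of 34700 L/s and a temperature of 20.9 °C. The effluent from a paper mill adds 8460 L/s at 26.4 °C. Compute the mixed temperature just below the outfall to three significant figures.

Flow-weighted mixing: C = (Q_r C_r + Q_w C_w)/(Q_r + Q_w)
= (34700×20.9 + 8460×26.4)/(34700 + 8460) = 948600/43160 = 21.98 °C.

22.0 °C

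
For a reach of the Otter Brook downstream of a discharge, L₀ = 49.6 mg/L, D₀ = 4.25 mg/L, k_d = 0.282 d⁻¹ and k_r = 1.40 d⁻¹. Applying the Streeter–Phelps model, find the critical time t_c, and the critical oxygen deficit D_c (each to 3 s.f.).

t_c ≈ 1.06 d; D_c ≈ 7.41 mg/L

t_c = [1/(k_r−k_d)] ln[(k_r/k_d)(1 − D₀(k_r−k_d)/(k_d L₀))]
= [1/(1.40−0.282)] ln[(1.40/0.282)(1 − 4.25×1.118/(0.282×49.6))]
= (1/1.118) ln[4.965 × 0.6603] = 0.8945 × ln(3.278) = 0.8945 × 1.187 = 1.062 d.
D_c = (k_d/k_r) L₀ e^(−k_d t_c) = (0.282/1.40) × 49.6 × e^(−0.282×1.062) = 0.2014 × 49.6 × 0.7412 = 7.405 mg/L.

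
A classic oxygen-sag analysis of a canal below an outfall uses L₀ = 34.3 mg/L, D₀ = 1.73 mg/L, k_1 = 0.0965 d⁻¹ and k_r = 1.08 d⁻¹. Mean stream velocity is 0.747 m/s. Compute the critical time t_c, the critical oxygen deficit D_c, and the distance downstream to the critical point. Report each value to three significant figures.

t_c ≈ 1.72 d; D_c ≈ 2.60 mg/L; x_c ≈ 111 km

t_c = [1/(k_r−k_1)] ln[(k_r/k_1)(1 − D₀(k_r−k_1)/(k_1 L₀))]
= [1/(1.08−0.0965)] ln[(1.08/0.0965)(1 − 1.73×0.9835/(0.0965×34.3))]
= (1/0.9835) ln[11.19 × 0.4860] = 1.017 × ln(5.439) = 1.017 × 1.694 = 1.722 d.
D_c = (k_1/k_r) L₀ e^(−k_1 t_c) = (0.0965/1.08) × 34.3 × e^(−0.0965×1.722) = 0.08935 × 34.3 × 0.8469 = 2.596 mg/L.
x_c = v t_c = 0.747 m/s × 1.722 d × 86400 s/d = 111100 m ≈ 111 km.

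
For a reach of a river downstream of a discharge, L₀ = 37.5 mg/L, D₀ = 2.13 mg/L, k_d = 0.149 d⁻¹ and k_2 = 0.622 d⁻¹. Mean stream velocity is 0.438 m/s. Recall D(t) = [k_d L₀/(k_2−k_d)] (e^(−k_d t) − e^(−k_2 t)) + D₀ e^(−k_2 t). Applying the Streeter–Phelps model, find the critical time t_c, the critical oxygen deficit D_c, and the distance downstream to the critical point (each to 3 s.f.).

t_c = [1/(k_2−k_d)] ln[(k_2/k_d)(1 − D₀(k_2−k_d)/(k_d L₀))]
= [1/(0.622−0.149)] ln[(0.622/0.149)(1 − 2.13×0.4730/(0.149×37.5))]
= (1/0.4730) ln[4.174 × 0.8197] = 2.114 × ln(3.422) = 2.114 × 1.230 = 2.601 d.
L(t_c) = L₀ e^(−k_d t_c) = 37.5 × 0.6787 = 25.45 mg/L, and at the critical point k_2 D_c = k_d L, so D_c = (0.149/0.622) × 25.45 = 6.097 mg/L.
x_c = v t_c = 0.438 m/s × 2.601 d × 86400 s/d = 98420 m ≈ 98.4 km.

t_c ≈ 2.60 d; D_c ≈ 6.10 mg/L; x_c ≈ 98.4 km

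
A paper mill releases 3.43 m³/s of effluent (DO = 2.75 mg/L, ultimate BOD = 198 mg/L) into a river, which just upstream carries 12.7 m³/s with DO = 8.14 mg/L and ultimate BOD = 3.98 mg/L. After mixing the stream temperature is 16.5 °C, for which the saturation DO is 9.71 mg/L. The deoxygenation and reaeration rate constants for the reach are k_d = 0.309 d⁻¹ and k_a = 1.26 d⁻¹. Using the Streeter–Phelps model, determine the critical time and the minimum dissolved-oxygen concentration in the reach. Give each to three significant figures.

Mixed DO = (12.7×8.14 + 3.43×2.75)/(12.7+3.43) = 112.8/16.13 = 6.994 mg/L.
Mixed L₀ = (12.7×3.98 + 3.43×198)/(16.13) = 729.7/16.13 = 45.24 mg/L.
Initial deficit D₀ = C_s − DO₀ = 9.71 − 6.994 = 2.716 mg/L.
t_c = (1/0.9510) ln[(1.26/0.309)(1 − 2.716×0.9510/(0.309×45.24))] = 1.052 × ln(3.324) = 1.263 d.
D_c = (0.309/1.26) × 45.24 × e^(−0.309×1.263) = 0.2452 × 45.24 × 0.6769 = 7.509 mg/L.
Minimum DO = 9.71 − 7.509 = 2.201 mg/L.

t_c ≈ 1.26 d; minimum DO ≈ 2.20 mg/L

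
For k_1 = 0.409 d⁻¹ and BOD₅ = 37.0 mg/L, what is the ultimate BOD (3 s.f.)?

BOD₅ = L₀(1 − e^(−5k_1)) ⇒ L₀ = BOD₅ / (1 − e^(−5×0.409))
= 37.0 / (1 − 0.1294) = 37.0 / 0.8706 = 42.50 mg/L.

L₀ ≈ 42.5 mg/L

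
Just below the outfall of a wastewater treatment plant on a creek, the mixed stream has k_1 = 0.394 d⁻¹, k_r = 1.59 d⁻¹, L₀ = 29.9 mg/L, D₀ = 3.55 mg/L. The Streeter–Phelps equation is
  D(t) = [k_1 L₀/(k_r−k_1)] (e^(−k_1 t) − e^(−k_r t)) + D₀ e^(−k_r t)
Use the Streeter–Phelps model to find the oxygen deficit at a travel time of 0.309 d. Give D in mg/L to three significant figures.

k_1 L₀/(k_r−k_1) = 0.394×29.9/(1.59−0.394) = 11.78/1.196 = 9.850 mg/L.
e^(−k_1 t) = e^(−0.394×0.3090) = 0.8854; e^(−k_r t) = e^(−1.59×0.3090) = 0.6118.
D = 9.850 × (0.8854 − 0.6118) + 3.55 × 0.6118 = 2.694 + 2.172 = 4.866 mg/L.

D ≈ 4.87 mg/L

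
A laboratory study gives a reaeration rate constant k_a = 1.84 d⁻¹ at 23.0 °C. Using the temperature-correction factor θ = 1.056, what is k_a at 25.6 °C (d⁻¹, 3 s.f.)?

k_a ≈ 2.12 d⁻¹

k_a(T₂) = k_a(T₁) · θ^(T₂−T₁) = 1.84 × 1.056^(25.6−23.0)
= 1.84 × 1.056^2.60 = 1.84 × 1.152 = 2.120 d⁻¹.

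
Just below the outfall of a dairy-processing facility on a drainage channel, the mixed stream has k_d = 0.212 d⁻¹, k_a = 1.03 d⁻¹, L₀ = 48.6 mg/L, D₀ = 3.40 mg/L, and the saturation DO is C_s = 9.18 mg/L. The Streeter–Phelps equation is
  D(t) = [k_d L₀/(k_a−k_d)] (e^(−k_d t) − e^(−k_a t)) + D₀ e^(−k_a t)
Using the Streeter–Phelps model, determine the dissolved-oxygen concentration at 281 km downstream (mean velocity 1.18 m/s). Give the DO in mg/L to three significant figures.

Travel time t = x/v = 281 km / (1.18 m/s) = 281000 m / 1.18 m/s = 238100 s = 2.756 d.
k_d L₀/(k_a−k_d) = 0.212×48.6/(1.03−0.212) = 10.30/0.8180 = 12.60 mg/L.
e^(−k_d t) = e^(−0.212×2.756) = 0.5575; e^(−k_a t) = e^(−1.03×2.756) = 0.05849.
D = 12.60 × (0.5575 − 0.05849) + 3.40 × 0.05849 = 6.285 + 0.1989 = 6.484 mg/L.
DO = C_s − D = 9.18 − 6.484 = 2.696 mg/L.

DO ≈ 2.70 mg/L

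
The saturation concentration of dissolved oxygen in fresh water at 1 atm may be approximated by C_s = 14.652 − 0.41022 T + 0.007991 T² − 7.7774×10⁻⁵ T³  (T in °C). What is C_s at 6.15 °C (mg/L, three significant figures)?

C_s ≈ 12.4 mg/L

C_s = 14.652 − 0.41022×6.15 + 0.007991×6.15² − 7.7774×10⁻⁵×6.15³ = 12.41 mg/L.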